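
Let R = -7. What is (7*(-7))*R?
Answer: 343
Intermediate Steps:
(7*(-7))*R = (7*(-7))*(-7) = -49*(-7) = 343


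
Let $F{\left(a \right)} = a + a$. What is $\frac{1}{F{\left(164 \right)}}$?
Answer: $\frac{1}{328} \approx 0.0030488$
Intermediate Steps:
$F{\left(a \right)} = 2 a$
$\frac{1}{F{\left(164 \right)}} = \frac{1}{2 \cdot 164} = \frac{1}{328}$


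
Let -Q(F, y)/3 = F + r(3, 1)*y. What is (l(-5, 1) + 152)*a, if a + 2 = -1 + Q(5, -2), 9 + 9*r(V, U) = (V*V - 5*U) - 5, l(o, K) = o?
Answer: -3626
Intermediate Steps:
r(V, U) = -14/9 - 5*U/9 + V**2/9 (r(V, U) = -1 + ((V*V - 5*U) - 5)/9 = -1 + ((V**2 - 5*U) - 5)/9 = -1 + (-5 + V**2 - 5*U)/9 = -1 + (-5/9 - 5*U/9 + V**2/9) = -14/9 - 5*U/9 + V**2/9)
Q(F, y) = -3*F + 10*y/3 (Q(F, y) = -3*(F + (-14/9 - 5/9*1 + (1/9)*3**2)*y) = -3*(F + (-14/9 - 5/9 + (1/9)*9)*y) = -3*(F + (-14/9 - 5/9 + 1)*y) = -3*(F - 10*y/9) = -3*F + 10*y/3)
a = -74/3 (a = -2 + (-1 + (-3*5 + (10/3)*(-2))) = -2 + (-1 + (-15 - 20/3)) = -2 + (-1 - 65/3) = -2 - 68/3 = -74/3 ≈ -24.667)
(l(-5, 1) + 152)*a = (-5 + 152)*(-74/3) = 147*(-74/3) = -3626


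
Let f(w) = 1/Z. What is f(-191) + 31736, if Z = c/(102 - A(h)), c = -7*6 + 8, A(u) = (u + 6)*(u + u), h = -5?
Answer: 539456/17 ≈ 31733.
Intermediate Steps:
A(u) = 2*u*(6 + u) (A(u) = (6 + u)*(2*u) = 2*u*(6 + u))
c = -34 (c = -42 + 8 = -34)
Z = -17/56 (Z = -34/(102 - 2*(-5)*(6 - 5)) = -34/(102 - 2*(-5)) = -34/(102 - 1*(-10)) = -34/(102 + 10) = -34/112 = -34*1/112 = -17/56 ≈ -0.30357)
f(w) = -56/17 (f(w) = 1/(-17/56) = -56/17)
f(-191) + 31736 = -56/17 + 31736 = 539456/17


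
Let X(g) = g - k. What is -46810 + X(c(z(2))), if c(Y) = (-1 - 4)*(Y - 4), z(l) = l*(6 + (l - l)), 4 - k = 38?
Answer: -46816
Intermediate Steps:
k = -34 (k = 4 - 1*38 = 4 - 38 = -34)
z(l) = 6*l (z(l) = l*(6 + 0) = l*6 = 6*l)
c(Y) = 20 - 5*Y (c(Y) = -5*(-4 + Y) = 20 - 5*Y)
X(g) = 34 + g (X(g) = g - 1*(-34) = g + 34 = 34 + g)
-46810 + X(c(z(2))) = -46810 + (34 + (20 - 30*2)) = -46810 + (34 + (20 - 5*12)) = -46810 + (34 + (20 - 60)) = -46810 + (34 - 40) = -46810 - 6 = -46816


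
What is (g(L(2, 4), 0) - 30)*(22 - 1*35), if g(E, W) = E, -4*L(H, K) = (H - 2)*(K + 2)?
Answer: 390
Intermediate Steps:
L(H, K) = -(-2 + H)*(2 + K)/4 (L(H, K) = -(H - 2)*(K + 2)/4 = -(-2 + H)*(2 + K)/4)
(g(L(2, 4), 0) - 30)*(22 - 1*35) = ((1 + (1/2)*4 - 1/2*2 - 1/4*2*4) - 30)*(22 - 1*35) = ((1 + 2 - 1 - 2) - 30)*(22 - 35) = (0 - 30)*(-13) = -30*(-13) = 390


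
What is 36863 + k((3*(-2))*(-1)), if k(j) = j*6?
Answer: 36899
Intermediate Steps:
k(j) = 6*j
36863 + k((3*(-2))*(-1)) = 36863 + 6*((3*(-2))*(-1)) = 36863 + 6*(-6*(-1)) = 36863 + 6*6 = 36863 + 36 = 36899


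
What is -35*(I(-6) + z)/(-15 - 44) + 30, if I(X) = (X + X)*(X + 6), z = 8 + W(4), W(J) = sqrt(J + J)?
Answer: 2050/59 + 70*sqrt(2)/59 ≈ 36.424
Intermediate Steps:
W(J) = sqrt(2)*sqrt(J) (W(J) = sqrt(2*J) = sqrt(2)*sqrt(J))
z = 8 + 2*sqrt(2) (z = 8 + sqrt(2)*sqrt(4) = 8 + sqrt(2)*2 = 8 + 2*sqrt(2) ≈ 10.828)
I(X) = 2*X*(6 + X) (I(X) = (2*X)*(6 + X) = 2*X*(6 + X))
-35*(I(-6) + z)/(-15 - 44) + 30 = -35*(2*(-6)*(6 - 6) + (8 + 2*sqrt(2)))/(-15 - 44) + 30 = -35*(2*(-6)*0 + (8 + 2*sqrt(2)))/(-59) + 30 = -35*(0 + (8 + 2*sqrt(2)))*(-1)/59 + 30 = -35*(8 + 2*sqrt(2))*(-1)/59 + 30 = -35*(-8/59 - 2*sqrt(2)/59) + 30 = (280/59 + 70*sqrt(2)/59) + 30 = 2050/59 + 70*sqrt(2)/59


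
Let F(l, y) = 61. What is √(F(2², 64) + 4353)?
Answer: √4414 ≈ 66.438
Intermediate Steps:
√(F(2², 64) + 4353) = √(61 + 4353) = √4414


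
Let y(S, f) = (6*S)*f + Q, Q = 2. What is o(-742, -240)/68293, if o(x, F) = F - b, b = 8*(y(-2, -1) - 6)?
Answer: -304/68293 ≈ -0.0044514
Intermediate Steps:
y(S, f) = 2 + 6*S*f (y(S, f) = (6*S)*f + 2 = 6*S*f + 2 = 2 + 6*S*f)
b = 64 (b = 8*((2 + 6*(-2)*(-1)) - 6) = 8*((2 + 12) - 6) = 8*(14 - 6) = 8*8 = 64)
o(x, F) = -64 + F (o(x, F) = F - 1*64 = F - 64 = -64 + F)
o(-742, -240)/68293 = (-64 - 240)/68293 = -304*1/68293 = -304/68293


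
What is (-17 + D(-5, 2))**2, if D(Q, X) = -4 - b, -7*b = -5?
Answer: 23104/49 ≈ 471.51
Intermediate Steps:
b = 5/7 (b = -1/7*(-5) = 5/7 ≈ 0.71429)
D(Q, X) = -33/7 (D(Q, X) = -4 - 1*5/7 = -4 - 5/7 = -33/7)
(-17 + D(-5, 2))**2 = (-17 - 33/7)**2 = (-152/7)**2 = 23104/49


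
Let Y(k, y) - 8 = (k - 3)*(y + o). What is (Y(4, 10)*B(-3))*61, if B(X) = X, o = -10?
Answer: -1464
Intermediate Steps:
Y(k, y) = 8 + (-10 + y)*(-3 + k) (Y(k, y) = 8 + (k - 3)*(y - 10) = 8 + (-3 + k)*(-10 + y) = 8 + (-10 + y)*(-3 + k))
(Y(4, 10)*B(-3))*61 = ((38 - 10*4 - 3*10 + 4*10)*(-3))*61 = ((38 - 40 - 30 + 40)*(-3))*61 = (8*(-3))*61 = -24*61 = -1464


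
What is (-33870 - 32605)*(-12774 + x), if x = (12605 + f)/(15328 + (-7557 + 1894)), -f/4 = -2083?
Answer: 1641131782035/1933 ≈ 8.4901e+8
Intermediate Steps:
f = 8332 (f = -4*(-2083) = 8332)
x = 20937/9665 (x = (12605 + 8332)/(15328 + (-7557 + 1894)) = 20937/(15328 - 5663) = 20937/9665 ≈ 2.1663)
(-33870 - 32605)*(-12774 + x) = (-33870 - 32605)*(-12774 + 20937/9665) = -66475*(-123439773/9665) = 1641131782035/1933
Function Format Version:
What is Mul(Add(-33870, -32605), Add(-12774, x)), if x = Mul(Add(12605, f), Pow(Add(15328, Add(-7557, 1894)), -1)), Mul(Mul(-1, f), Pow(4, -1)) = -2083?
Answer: Rational(1641131782035, 1933) ≈ 8.4901e+8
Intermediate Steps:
f = 8332 (f = Mul(-4, -2083) = 8332)
x = Rational(20937, 9665) (x = Mul(Add(12605, 8332), Pow(Add(15328, Add(-7557, 1894)), -1)) = Mul(20937, Pow(Add(15328, -5663), -1)) = Mul(20937, Pow(9665, -1)) = Mul(20937, Rational(1, 9665)) = Rational(20937, 9665) ≈ 2.1663)
Mul(Add(-33870, -32605), Add(-12774, x)) = Mul(Add(-33870, -32605), Add(-12774, Rational(20937, 9665))) = Mul(-66475, Rational(-123439773, 9665)) = Rational(1641131782035, 1933)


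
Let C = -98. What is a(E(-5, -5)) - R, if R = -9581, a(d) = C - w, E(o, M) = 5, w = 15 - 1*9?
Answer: 9477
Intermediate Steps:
w = 6 (w = 15 - 9 = 6)
a(d) = -104 (a(d) = -98 - 1*6 = -98 - 6 = -104)
a(E(-5, -5)) - R = -104 - 1*(-9581) = -104 + 9581 = 9477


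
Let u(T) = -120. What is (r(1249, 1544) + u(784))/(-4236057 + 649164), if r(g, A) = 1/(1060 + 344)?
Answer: 168479/5035997772 ≈ 3.3455e-5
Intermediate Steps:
r(g, A) = 1/1404
(r(1249, 1544) + u(784))/(-4236057 + 649164) = (1/1404 - 120)/(-4236057 + 649164) = -168479/1404/(-3586893) = -168479/1404*(-1/3586893) = 168479/5035997772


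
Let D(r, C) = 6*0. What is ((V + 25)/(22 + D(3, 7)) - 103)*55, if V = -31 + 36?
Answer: -5590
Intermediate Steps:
D(r, C) = 0
V = 5
((V + 25)/(22 + D(3, 7)) - 103)*55 = ((5 + 25)/(22 + 0) - 103)*55 = (30/22 - 103)*55 = (30*(1/22) - 103)*55 = (15/11 - 103)*55 = -1118/11*55 = -5590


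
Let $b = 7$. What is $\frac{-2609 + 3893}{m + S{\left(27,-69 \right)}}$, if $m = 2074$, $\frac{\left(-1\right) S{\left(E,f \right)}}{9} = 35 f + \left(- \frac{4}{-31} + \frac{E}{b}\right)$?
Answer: $\frac{69657}{1289692} \approx 0.054011$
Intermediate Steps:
$S{\left(E,f \right)} = - \frac{36}{31} - 315 f - \frac{9 E}{7}$ ($S{\left(E,f \right)} = - 9 \left(35 f + \left(- \frac{4}{-31} + \frac{E}{7}\right)\right) = - 9 \left(35 f + \left(\left(-4\right) \left(- \frac{1}{31}\right) + E \frac{1}{7}\right)\right) = - 9 \left(35 f + \left(\frac{4}{31} + \frac{E}{7}\right)\right) = - 9 \left(\frac{4}{31} + 35 f + \frac{E}{7}\right) = - \frac{36}{31} - 315 f - \frac{9 E}{7}$)
$\frac{-2609 + 3893}{m + S{\left(27,-69 \right)}} = \frac{-2609 + 3893}{2074 - - \frac{4708710}{217}} = \frac{1284}{2074 - - \frac{4708710}{217}} = \frac{1284}{2074 + \frac{4708710}{217}} = \frac{1284}{\frac{5158768}{217}} = 1284 \cdot \frac{217}{5158768} = \frac{69657}{1289692}$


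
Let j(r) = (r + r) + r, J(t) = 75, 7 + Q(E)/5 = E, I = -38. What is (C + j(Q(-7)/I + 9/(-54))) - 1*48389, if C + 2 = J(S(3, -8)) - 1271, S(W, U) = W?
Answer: -1884115/38 ≈ -49582.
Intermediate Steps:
Q(E) = -35 + 5*E
j(r) = 3*r (j(r) = 2*r + r = 3*r)
C = -1198 (C = -2 + (75 - 1271) = -2 - 1196 = -1198)
(C + j(Q(-7)/I + 9/(-54))) - 1*48389 = (-1198 + 3*((-35 + 5*(-7))/(-38) + 9/(-54))) - 1*48389 = (-1198 + 3*((-35 - 35)*(-1/38) + 9*(-1/54))) - 48389 = (-1198 + 3*(-70*(-1/38) - ⅙)) - 48389 = (-1198 + 3*(35/19 - ⅙)) - 48389 = (-1198 + 3*(191/114)) - 48389 = (-1198 + 191/38) - 48389 = -45333/38 - 48389 = -1884115/38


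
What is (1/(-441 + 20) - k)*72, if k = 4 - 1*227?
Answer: 6759504/421 ≈ 16056.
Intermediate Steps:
k = -223 (k = 4 - 227 = -223)
(1/(-441 + 20) - k)*72 = (1/(-441 + 20) - 1*(-223))*72 = (1/(-421) + 223)*72 = (-1/421 + 223)*72 = (93882/421)*72 = 6759504/421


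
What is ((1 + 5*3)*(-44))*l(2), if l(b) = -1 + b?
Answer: -704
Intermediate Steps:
((1 + 5*3)*(-44))*l(2) = ((1 + 5*3)*(-44))*(-1 + 2) = ((1 + 15)*(-44))*1 = (16*(-44))*1 = -704*1 = -704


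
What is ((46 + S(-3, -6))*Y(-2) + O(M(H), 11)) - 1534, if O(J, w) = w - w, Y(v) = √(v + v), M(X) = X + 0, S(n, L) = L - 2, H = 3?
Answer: -1534 + 76*I ≈ -1534.0 + 76.0*I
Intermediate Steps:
S(n, L) = -2 + L
M(X) = X
Y(v) = √2*√v (Y(v) = √(2*v) = √2*√v)
O(J, w) = 0
((46 + S(-3, -6))*Y(-2) + O(M(H), 11)) - 1534 = ((46 + (-2 - 6))*(√2*√(-2)) + 0) - 1534 = ((46 - 8)*(√2*(I*√2)) + 0) - 1534 = (38*(2*I) + 0) - 1534 = (76*I + 0) - 1534 = 76*I - 1534 = -1534 + 76*I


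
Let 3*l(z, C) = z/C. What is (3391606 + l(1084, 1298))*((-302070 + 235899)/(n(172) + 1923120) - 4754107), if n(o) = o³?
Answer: -13757372693109809311283/853220181 ≈ -1.6124e+13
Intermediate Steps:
l(z, C) = z/(3*C) (l(z, C) = (z/C)/3 = z/(3*C))
(3391606 + l(1084, 1298))*((-302070 + 235899)/(n(172) + 1923120) - 4754107) = (3391606 + (⅓)*1084/1298)*((-302070 + 235899)/(172³ + 1923120) - 4754107) = (3391606 + (⅓)*1084*(1/1298))*(-66171/(5088448 + 1923120) - 4754107) = (3391606 + 542/1947)*(-66171/7011568 - 4754107) = 6603457424*(-66171*1/7011568 - 4754107)/1947 = 6603457424*(-66171/7011568 - 4754107)/1947 = (6603457424/1947)*(-33333744575947/7011568) = -13757372693109809311283/853220181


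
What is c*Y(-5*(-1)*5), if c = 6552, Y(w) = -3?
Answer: -19656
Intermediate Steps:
c*Y(-5*(-1)*5) = 6552*(-3) = -19656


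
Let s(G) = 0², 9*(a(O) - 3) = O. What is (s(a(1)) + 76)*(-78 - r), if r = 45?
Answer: -9348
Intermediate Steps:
a(O) = 3 + O/9
s(G) = 0
(s(a(1)) + 76)*(-78 - r) = (0 + 76)*(-78 - 1*45) = 76*(-78 - 45) = 76*(-123) = -9348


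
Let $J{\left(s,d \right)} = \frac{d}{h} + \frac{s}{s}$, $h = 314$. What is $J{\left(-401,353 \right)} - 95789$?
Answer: $- \frac{30077079}{314} \approx -95787.0$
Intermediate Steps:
$J{\left(s,d \right)} = 1 + \frac{d}{314}$ ($J{\left(s,d \right)} = \frac{d}{314} + \frac{s}{s} = d \frac{1}{314} + 1 = \frac{d}{314} + 1 = 1 + \frac{d}{314}$)
$J{\left(-401,353 \right)} - 95789 = \left(1 + \frac{1}{314} \cdot 353\right) - 95789 = \left(1 + \frac{353}{314}\right) - 95789 = \frac{667}{314} - 95789 = - \frac{30077079}{314}$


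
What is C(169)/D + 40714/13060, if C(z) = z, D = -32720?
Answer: 66497747/21366160 ≈ 3.1123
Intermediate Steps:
C(169)/D + 40714/13060 = 169/(-32720) + 40714/13060 = 169*(-1/32720) + 40714*(1/13060) = -169/32720 + 20357/6530 = 66497747/21366160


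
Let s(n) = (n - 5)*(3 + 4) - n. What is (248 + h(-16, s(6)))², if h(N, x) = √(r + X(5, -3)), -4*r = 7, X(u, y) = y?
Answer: (496 + I*√19)²/4 ≈ 61499.0 + 1081.0*I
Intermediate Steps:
r = -7/4 (r = -¼*7 = -7/4 ≈ -1.7500)
s(n) = -35 + 6*n (s(n) = (-5 + n)*7 - n = (-35 + 7*n) - n = -35 + 6*n)
h(N, x) = I*√19/2 (h(N, x) = √(-7/4 - 3) = √(-19/4) = I*√19/2)
(248 + h(-16, s(6)))² = (248 + I*√19/2)²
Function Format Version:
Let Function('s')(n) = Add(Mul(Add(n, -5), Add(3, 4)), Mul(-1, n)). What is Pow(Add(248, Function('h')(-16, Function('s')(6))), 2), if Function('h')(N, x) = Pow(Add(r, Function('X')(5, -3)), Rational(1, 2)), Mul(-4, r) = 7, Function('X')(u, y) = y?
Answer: Mul(Rational(1, 4), Pow(Add(496, Mul(I, Pow(19, Rational(1, 2)))), 2)) ≈ Add(61499., Mul(1081.0, I))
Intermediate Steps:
r = Rational(-7, 4) (r = Mul(Rational(-1, 4), 7) = Rational(-7, 4) ≈ -1.7500)
Function('s')(n) = Add(-35, Mul(6, n)) (Function('s')(n) = Add(Mul(Add(-5, n), 7), Mul(-1, n)) = Add(Add(-35, Mul(7, n)), Mul(-1, n)) = Add(-35, Mul(6, n)))
Function('h')(N, x) = Mul(Rational(1, 2), I, Pow(19, Rational(1, 2))) (Function('h')(N, x) = Pow(Add(Rational(-7, 4), -3), Rational(1, 2)) = Pow(Rational(-19, 4), Rational(1, 2)) = Mul(Rational(1, 2), I, Pow(19, Rational(1, 2))))
Pow(Add(248, Function('h')(-16, Function('s')(6))), 2) = Pow(Add(248, Mul(Rational(1, 2), I, Pow(19, Rational(1, 2)))), 2)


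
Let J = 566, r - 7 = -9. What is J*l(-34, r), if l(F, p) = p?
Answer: -1132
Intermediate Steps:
r = -2 (r = 7 - 9 = -2)
J*l(-34, r) = 566*(-2) = -1132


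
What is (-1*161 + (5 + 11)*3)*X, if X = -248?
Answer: 28024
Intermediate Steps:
(-1*161 + (5 + 11)*3)*X = (-1*161 + (5 + 11)*3)*(-248) = (-161 + 16*3)*(-248) = (-161 + 48)*(-248) = -113*(-248) = 28024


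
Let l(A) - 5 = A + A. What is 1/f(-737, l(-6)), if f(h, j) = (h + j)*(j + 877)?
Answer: -1/647280 ≈ -1.5449e-6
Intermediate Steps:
l(A) = 5 + 2*A (l(A) = 5 + (A + A) = 5 + 2*A)
f(h, j) = (877 + j)*(h + j) (f(h, j) = (h + j)*(877 + j) = (877 + j)*(h + j))
1/f(-737, l(-6)) = 1/((5 + 2*(-6))² + 877*(-737) + 877*(5 + 2*(-6)) - 737*(5 + 2*(-6))) = 1/((5 - 12)² - 646349 + 877*(5 - 12) - 737*(5 - 12)) = 1/((-7)² - 646349 + 877*(-7) - 737*(-7)) = 1/(49 - 646349 - 6139 + 5159) = 1/(-647280) = -1/647280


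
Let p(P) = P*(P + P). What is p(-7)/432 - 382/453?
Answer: -20105/32616 ≈ -0.61642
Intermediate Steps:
p(P) = 2*P² (p(P) = P*(2*P) = 2*P²)
p(-7)/432 - 382/453 = (2*(-7)²)/432 - 382/453 = (2*49)*(1/432) - 382*1/453 = 98*(1/432) - 382/453 = 49/216 - 382/453 = -20105/32616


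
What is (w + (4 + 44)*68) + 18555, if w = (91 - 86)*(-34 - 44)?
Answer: 21429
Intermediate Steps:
w = -390 (w = 5*(-78) = -390)
(w + (4 + 44)*68) + 18555 = (-390 + (4 + 44)*68) + 18555 = (-390 + 48*68) + 18555 = (-390 + 3264) + 18555 = 2874 + 18555 = 21429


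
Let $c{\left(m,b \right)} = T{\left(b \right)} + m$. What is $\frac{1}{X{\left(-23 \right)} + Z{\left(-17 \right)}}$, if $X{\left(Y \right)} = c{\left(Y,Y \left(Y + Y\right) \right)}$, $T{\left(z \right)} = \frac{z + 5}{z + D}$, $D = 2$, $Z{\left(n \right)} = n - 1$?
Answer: $- \frac{1060}{42397} \approx -0.025002$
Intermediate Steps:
$Z{\left(n \right)} = -1 + n$
$T{\left(z \right)} = \frac{5 + z}{2 + z}$ ($T{\left(z \right)} = \frac{z + 5}{z + 2} = \frac{5 + z}{2 + z}$)
$c{\left(m,b \right)} = m + \frac{5 + b}{2 + b}$ ($c{\left(m,b \right)} = \frac{5 + b}{2 + b} + m = m + \frac{5 + b}{2 + b}$)
$X{\left(Y \right)} = \frac{5 + 2 Y^{2} + Y \left(2 + 2 Y^{2}\right)}{2 + 2 Y^{2}}$ ($X{\left(Y \right)} = \frac{5 + Y \left(Y + Y\right) + Y \left(2 + Y \left(Y + Y\right)\right)}{2 + Y \left(Y + Y\right)} = \frac{5 + Y 2 Y + Y \left(2 + Y 2 Y\right)}{2 + Y 2 Y} = \frac{5 + 2 Y^{2} + Y \left(2 + 2 Y^{2}\right)}{2 + 2 Y^{2}}$)
$\frac{1}{X{\left(-23 \right)} + Z{\left(-17 \right)}} = \frac{1}{\frac{\frac{5}{2} + \left(-23\right)^{2} - 23 \left(1 + \left(-23\right)^{2}\right)}{1 + \left(-23\right)^{2}} - 18} = \frac{1}{\frac{\frac{5}{2} + 529 - 23 \left(1 + 529\right)}{1 + 529} - 18} = \frac{1}{\frac{\frac{5}{2} + 529 - 12190}{530} - 18} = \frac{1}{\frac{1}{530} \left(- \frac{23317}{2}\right) - 18} = \frac{1}{- \frac{23317}{1060} - 18} = \frac{1}{- \frac{42397}{1060}} = - \frac{1060}{42397}$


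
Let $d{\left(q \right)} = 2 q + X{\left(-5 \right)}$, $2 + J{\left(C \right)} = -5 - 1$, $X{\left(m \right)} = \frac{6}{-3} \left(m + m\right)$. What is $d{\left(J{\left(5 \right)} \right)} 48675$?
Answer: $194700$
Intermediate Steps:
$X{\left(m \right)} = - 4 m$ ($X{\left(m \right)} = 6 \left(- \frac{1}{3}\right) 2 m = - 2 \cdot 2 m = - 4 m$)
$J{\left(C \right)} = -8$ ($J{\left(C \right)} = -2 - 6 = -8$)
$d{\left(q \right)} = 20 + 2 q$ ($d{\left(q \right)} = 2 q - -20 = 2 q + 20 = 20 + 2 q$)
$d{\left(J{\left(5 \right)} \right)} 48675 = \left(20 + 2 \left(-8\right)\right) 48675 = \left(20 - 16\right) 48675 = 4 \cdot 48675 = 194700$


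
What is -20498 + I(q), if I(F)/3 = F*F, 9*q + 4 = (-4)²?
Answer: -61478/3 ≈ -20493.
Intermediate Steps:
q = 4/3 (q = -4/9 + (⅑)*(-4)² = -4/9 + (⅑)*16 = -4/9 + 16/9 = 4/3 ≈ 1.3333)
I(F) = 3*F² (I(F) = 3*(F*F) = 3*F²)
-20498 + I(q) = -20498 + 3*(4/3)² = -20498 + 3*(16/9) = -20498 + 16/3 = -61478/3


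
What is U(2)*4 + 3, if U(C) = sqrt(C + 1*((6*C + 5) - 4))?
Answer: 3 + 4*sqrt(15) ≈ 18.492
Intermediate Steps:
U(C) = sqrt(1 + 7*C) (U(C) = sqrt(C + 1*((5 + 6*C) - 4)) = sqrt(C + 1*(1 + 6*C)) = sqrt(C + (1 + 6*C)) = sqrt(1 + 7*C))
U(2)*4 + 3 = sqrt(1 + 7*2)*4 + 3 = sqrt(1 + 14)*4 + 3 = sqrt(15)*4 + 3 = 4*sqrt(15) + 3 = 3 + 4*sqrt(15)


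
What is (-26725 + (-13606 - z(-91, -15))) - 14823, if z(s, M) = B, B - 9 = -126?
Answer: -55037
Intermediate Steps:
B = -117 (B = 9 - 126 = -117)
z(s, M) = -117
(-26725 + (-13606 - z(-91, -15))) - 14823 = (-26725 + (-13606 - 1*(-117))) - 14823 = (-26725 + (-13606 + 117)) - 14823 = (-26725 - 13489) - 14823 = -40214 - 14823 = -55037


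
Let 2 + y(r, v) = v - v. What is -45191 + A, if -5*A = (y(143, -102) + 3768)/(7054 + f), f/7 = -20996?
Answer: -15807583962/349795 ≈ -45191.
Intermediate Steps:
y(r, v) = -2 (y(r, v) = -2 + (v - v) = -2 + 0 = -2)
f = -146972 (f = 7*(-20996) = -146972)
A = 1883/349795 (A = -(-2 + 3768)/(5*(7054 - 146972)) = -3766/(5*(-139918)) = -3766*(-1)/(5*139918) = -1/5*(-1883/69959) = 1883/349795 ≈ 0.0053832)
-45191 + A = -45191 + 1883/349795 = -15807583962/349795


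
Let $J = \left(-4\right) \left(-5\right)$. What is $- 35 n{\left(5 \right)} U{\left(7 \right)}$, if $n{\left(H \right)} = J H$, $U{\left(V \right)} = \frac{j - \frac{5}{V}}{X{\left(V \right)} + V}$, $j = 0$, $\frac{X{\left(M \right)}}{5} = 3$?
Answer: $\frac{1250}{11} \approx 113.64$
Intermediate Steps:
$X{\left(M \right)} = 15$ ($X{\left(M \right)} = 5 \cdot 3 = 15$)
$J = 20$
$U{\left(V \right)} = - \frac{5}{V \left(15 + V\right)}$ ($U{\left(V \right)} = \frac{0 - \frac{5}{V}}{15 + V} = \frac{\left(-5\right) \frac{1}{V}}{15 + V} = - \frac{5}{V \left(15 + V\right)}$)
$n{\left(H \right)} = 20 H$
$- 35 n{\left(5 \right)} U{\left(7 \right)} = - 35 \cdot 20 \cdot 5 \left(- \frac{5}{7 \left(15 + 7\right)}\right) = \left(-35\right) 100 \left(\left(-5\right) \frac{1}{7} \cdot \frac{1}{22}\right) = - 3500 \left(\left(-5\right) \frac{1}{7} \cdot \frac{1}{22}\right) = \left(-3500\right) \left(- \frac{5}{154}\right) = \frac{1250}{11}$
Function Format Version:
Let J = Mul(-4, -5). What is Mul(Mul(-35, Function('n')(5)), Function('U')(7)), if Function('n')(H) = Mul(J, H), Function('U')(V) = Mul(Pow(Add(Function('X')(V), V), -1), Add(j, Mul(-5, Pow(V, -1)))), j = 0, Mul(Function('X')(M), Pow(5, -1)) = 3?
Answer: Rational(1250, 11) ≈ 113.64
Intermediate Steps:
Function('X')(M) = 15 (Function('X')(M) = Mul(5, 3) = 15)
J = 20
Function('U')(V) = Mul(-5, Pow(V, -1), Pow(Add(15, V), -1)) (Function('U')(V) = Mul(Pow(Add(15, V), -1), Add(0, Mul(-5, Pow(V, -1)))) = Mul(Pow(Add(15, V), -1), Mul(-5, Pow(V, -1))) = Mul(-5, Pow(V, -1), Pow(Add(15, V), -1)))
Function('n')(H) = Mul(20, H)
Mul(Mul(-35, Function('n')(5)), Function('U')(7)) = Mul(Mul(-35, Mul(20, 5)), Mul(-5, Pow(7, -1), Pow(Add(15, 7), -1))) = Mul(Mul(-35, 100), Mul(-5, Rational(1, 7), Pow(22, -1))) = Mul(-3500, Mul(-5, Rational(1, 7), Rational(1, 22))) = Mul(-3500, Rational(-5, 154)) = Rational(1250, 11)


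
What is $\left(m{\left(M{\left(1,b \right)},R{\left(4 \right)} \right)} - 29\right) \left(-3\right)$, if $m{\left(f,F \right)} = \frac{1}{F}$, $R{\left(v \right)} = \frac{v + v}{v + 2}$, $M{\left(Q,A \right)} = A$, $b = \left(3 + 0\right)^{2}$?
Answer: $\frac{339}{4} \approx 84.75$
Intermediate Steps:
$b = 9$ ($b = 3^{2} = 9$)
$R{\left(v \right)} = \frac{2 v}{2 + v}$
$\left(m{\left(M{\left(1,b \right)},R{\left(4 \right)} \right)} - 29\right) \left(-3\right) = \left(\frac{1}{2 \cdot 4 \frac{1}{2 + 4}} - 29\right) \left(-3\right) = \left(\frac{1}{2 \cdot 4 \cdot \frac{1}{6}} - 29\right) \left(-3\right) = \left(\frac{1}{\frac{4}{3}} - 29\right) \left(-3\right) = \left(\frac{3}{4} - 29\right) \left(-3\right) = \left(- \frac{113}{4}\right) \left(-3\right) = \frac{339}{4}$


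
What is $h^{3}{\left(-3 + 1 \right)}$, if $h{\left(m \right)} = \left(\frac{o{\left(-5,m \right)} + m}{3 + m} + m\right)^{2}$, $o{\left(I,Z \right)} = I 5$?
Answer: $594823321$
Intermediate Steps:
$o{\left(I,Z \right)} = 5 I$
$h{\left(m \right)} = \left(m + \frac{-25 + m}{3 + m}\right)^{2}$ ($h{\left(m \right)} = \left(\frac{5 \left(-5\right) + m}{3 + m} + m\right)^{2} = \left(\frac{-25 + m}{3 + m} + m\right)^{2} = \left(m + \frac{-25 + m}{3 + m}\right)^{2}$)
$h^{3}{\left(-3 + 1 \right)} = \left(\frac{\left(-25 + \left(-3 + 1\right)^{2} + 4 \left(-3 + 1\right)\right)^{2}}{\left(3 + \left(-3 + 1\right)\right)^{2}}\right)^{3} = \left(\frac{\left(-25 + \left(-2\right)^{2} + 4 \left(-2\right)\right)^{2}}{\left(3 - 2\right)^{2}}\right)^{3} = \left(1^{-2} \left(-25 + 4 - 8\right)^{2}\right)^{3} = \left(1 \left(-29\right)^{2}\right)^{3} = \left(1 \cdot 841\right)^{3} = 841^{3} = 594823321$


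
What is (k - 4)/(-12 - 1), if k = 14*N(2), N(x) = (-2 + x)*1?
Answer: 4/13 ≈ 0.30769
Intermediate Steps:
N(x) = -2 + x
k = 0 (k = 14*(-2 + 2) = 14*0 = 0)
(k - 4)/(-12 - 1) = (0 - 4)/(-12 - 1) = -4/(-13) = -1/13*(-4) = 4/13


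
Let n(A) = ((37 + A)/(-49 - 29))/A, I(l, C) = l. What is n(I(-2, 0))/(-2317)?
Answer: -5/51636 ≈ -9.6832e-5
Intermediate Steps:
n(A) = (-37/78 - A/78)/A (n(A) = ((37 + A)/(-78))/A = ((37 + A)*(-1/78))/A = (-37/78 - A/78)/A)
n(I(-2, 0))/(-2317) = ((1/78)*(-37 - 1*(-2))/(-2))/(-2317) = ((1/78)*(-½)*(-37 + 2))*(-1/2317) = ((1/78)*(-½)*(-35))*(-1/2317) = (35/156)*(-1/2317) = -5/51636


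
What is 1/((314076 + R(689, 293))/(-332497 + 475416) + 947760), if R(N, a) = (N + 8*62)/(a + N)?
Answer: 140346458/133015067457897 ≈ 1.0551e-6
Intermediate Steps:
R(N, a) = (496 + N)/(N + a) (R(N, a) = (N + 496)/(N + a) = (496 + N)/(N + a))
1/((314076 + R(689, 293))/(-332497 + 475416) + 947760) = 1/((314076 + (496 + 689)/(689 + 293))/(-332497 + 475416) + 947760) = 1/((314076 + 1185/982)/142919 + 947760) = 1/((314076 + (1/982)*1185)*(1/142919) + 947760) = 1/((314076 + 1185/982)*(1/142919) + 947760) = 1/((308423817/982)*(1/142919) + 947760) = 1/(308423817/140346458 + 947760) = 1/(133015067457897/140346458) = 140346458/133015067457897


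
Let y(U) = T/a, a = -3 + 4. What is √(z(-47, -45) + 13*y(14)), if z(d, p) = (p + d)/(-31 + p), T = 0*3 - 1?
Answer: 4*I*√266/19 ≈ 3.4336*I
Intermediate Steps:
T = -1 (T = 0 - 1 = -1)
a = 1
y(U) = -1 (y(U) = -1/1 = -1*1 = -1)
z(d, p) = (d + p)/(-31 + p)
√(z(-47, -45) + 13*y(14)) = √((-47 - 45)/(-31 - 45) + 13*(-1)) = √(-92/(-76) - 13) = √(-1/76*(-92) - 13) = √(23/19 - 13) = √(-224/19) = 4*I*√266/19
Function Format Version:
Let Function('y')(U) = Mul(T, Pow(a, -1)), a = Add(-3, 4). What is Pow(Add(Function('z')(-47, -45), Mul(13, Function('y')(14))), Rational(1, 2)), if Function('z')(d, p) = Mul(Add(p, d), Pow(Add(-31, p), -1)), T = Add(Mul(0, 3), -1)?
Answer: Mul(Rational(4, 19), I, Pow(266, Rational(1, 2))) ≈ Mul(3.4336, I)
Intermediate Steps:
T = -1 (T = Add(0, -1) = -1)
a = 1
Function('y')(U) = -1 (Function('y')(U) = Mul(-1, Pow(1, -1)) = Mul(-1, 1) = -1)
Function('z')(d, p) = Mul(Pow(Add(-31, p), -1), Add(d, p)) (Function('z')(d, p) = Mul(Add(d, p), Pow(Add(-31, p), -1)) = Mul(Pow(Add(-31, p), -1), Add(d, p)))
Pow(Add(Function('z')(-47, -45), Mul(13, Function('y')(14))), Rational(1, 2)) = Pow(Add(Mul(Pow(Add(-31, -45), -1), Add(-47, -45)), Mul(13, -1)), Rational(1, 2)) = Pow(Add(Mul(Pow(-76, -1), -92), -13), Rational(1, 2)) = Pow(Add(Mul(Rational(-1, 76), -92), -13), Rational(1, 2)) = Pow(Add(Rational(23, 19), -13), Rational(1, 2)) = Pow(Rational(-224, 19), Rational(1, 2)) = Mul(Rational(4, 19), I, Pow(266, Rational(1, 2)))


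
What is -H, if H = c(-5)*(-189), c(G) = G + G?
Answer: -1890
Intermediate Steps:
c(G) = 2*G
H = 1890 (H = (2*(-5))*(-189) = -10*(-189) = 1890)
-H = -1*1890 = -1890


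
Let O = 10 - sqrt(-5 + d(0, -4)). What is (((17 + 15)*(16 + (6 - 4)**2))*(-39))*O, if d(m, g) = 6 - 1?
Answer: -249600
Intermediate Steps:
d(m, g) = 5
O = 10 (O = 10 - sqrt(-5 + 5) = 10 - sqrt(0) = 10 - 1*0 = 10 + 0 = 10)
(((17 + 15)*(16 + (6 - 4)**2))*(-39))*O = (((17 + 15)*(16 + (6 - 4)**2))*(-39))*10 = ((32*(16 + 2**2))*(-39))*10 = ((32*(16 + 4))*(-39))*10 = ((32*20)*(-39))*10 = (640*(-39))*10 = -24960*10 = -249600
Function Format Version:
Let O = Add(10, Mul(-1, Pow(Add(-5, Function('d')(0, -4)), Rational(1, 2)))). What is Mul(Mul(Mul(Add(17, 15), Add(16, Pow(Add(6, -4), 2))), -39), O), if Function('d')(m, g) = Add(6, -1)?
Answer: -249600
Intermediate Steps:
Function('d')(m, g) = 5
O = 10 (O = Add(10, Mul(-1, Pow(Add(-5, 5), Rational(1, 2)))) = Add(10, Mul(-1, Pow(0, Rational(1, 2)))) = Add(10, Mul(-1, 0)) = Add(10, 0) = 10)
Mul(Mul(Mul(Add(17, 15), Add(16, Pow(Add(6, -4), 2))), -39), O) = Mul(Mul(Mul(Add(17, 15), Add(16, Pow(Add(6, -4), 2))), -39), 10) = Mul(Mul(Mul(32, Add(16, Pow(2, 2))), -39), 10) = Mul(Mul(Mul(32, Add(16, 4)), -39), 10) = Mul(Mul(Mul(32, 20), -39), 10) = Mul(Mul(640, -39), 10) = Mul(-24960, 10) = -249600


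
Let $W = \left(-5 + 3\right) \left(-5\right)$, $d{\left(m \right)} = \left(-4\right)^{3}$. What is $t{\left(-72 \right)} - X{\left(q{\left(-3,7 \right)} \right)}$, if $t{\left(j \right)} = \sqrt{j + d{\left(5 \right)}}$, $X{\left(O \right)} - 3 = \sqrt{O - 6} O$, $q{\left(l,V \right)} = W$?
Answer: $-23 + 2 i \sqrt{34} \approx -23.0 + 11.662 i$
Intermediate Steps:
$d{\left(m \right)} = -64$
$W = 10$ ($W = \left(-2\right) \left(-5\right) = 10$)
$q{\left(l,V \right)} = 10$
$X{\left(O \right)} = 3 + O \sqrt{-6 + O}$ ($X{\left(O \right)} = 3 + \sqrt{O - 6} O = 3 + \sqrt{-6 + O} O = 3 + O \sqrt{-6 + O}$)
$t{\left(j \right)} = \sqrt{-64 + j}$ ($t{\left(j \right)} = \sqrt{j - 64} = \sqrt{-64 + j}$)
$t{\left(-72 \right)} - X{\left(q{\left(-3,7 \right)} \right)} = \sqrt{-64 - 72} - \left(3 + 10 \sqrt{-6 + 10}\right) = \sqrt{-136} - \left(3 + 10 \sqrt{4}\right) = 2 i \sqrt{34} - \left(3 + 10 \cdot 2\right) = 2 i \sqrt{34} - \left(3 + 20\right) = 2 i \sqrt{34} - 23 = -23 + 2 i \sqrt{34}$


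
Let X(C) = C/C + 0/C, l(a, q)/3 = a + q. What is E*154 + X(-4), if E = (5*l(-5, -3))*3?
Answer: -55439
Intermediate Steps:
l(a, q) = 3*a + 3*q (l(a, q) = 3*(a + q) = 3*a + 3*q)
E = -360 (E = (5*(3*(-5) + 3*(-3)))*3 = (5*(-15 - 9))*3 = (5*(-24))*3 = -120*3 = -360)
X(C) = 1 (X(C) = 1 + 0 = 1)
E*154 + X(-4) = -360*154 + 1 = -55440 + 1 = -55439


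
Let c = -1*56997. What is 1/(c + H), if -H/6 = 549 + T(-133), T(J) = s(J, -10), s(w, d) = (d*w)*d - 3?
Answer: 1/19527 ≈ 5.1211e-5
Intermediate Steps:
s(w, d) = -3 + w*d² (s(w, d) = w*d² - 3 = -3 + w*d²)
T(J) = -3 + 100*J (T(J) = -3 + J*(-10)² = -3 + J*100 = -3 + 100*J)
H = 76524 (H = -6*(549 + (-3 + 100*(-133))) = -6*(549 + (-3 - 13300)) = -6*(549 - 13303) = -6*(-12754) = 76524)
c = -56997
1/(c + H) = 1/(-56997 + 76524) = 1/19527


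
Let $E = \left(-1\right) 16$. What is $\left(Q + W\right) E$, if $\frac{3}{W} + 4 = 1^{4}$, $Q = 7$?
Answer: $-96$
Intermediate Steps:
$W = -1$ ($W = \frac{3}{-4 + 1^{4}} = \frac{3}{-4 + 1} = \frac{3}{-3} = 3 \left(- \frac{1}{3}\right) = -1$)
$E = -16$
$\left(Q + W\right) E = \left(7 - 1\right) \left(-16\right) = 6 \left(-16\right) = -96$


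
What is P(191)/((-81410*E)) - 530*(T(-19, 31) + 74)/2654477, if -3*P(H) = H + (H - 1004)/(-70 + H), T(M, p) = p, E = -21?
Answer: -50429935361/2401366929885 ≈ -0.021001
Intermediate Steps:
P(H) = -H/3 - (-1004 + H)/(3*(-70 + H)) (P(H) = -(H + (H - 1004)/(-70 + H))/3 = -(H + (-1004 + H)/(-70 + H))/3 = -H/3 - (-1004 + H)/(3*(-70 + H)))
P(191)/((-81410*E)) - 530*(T(-19, 31) + 74)/2654477 = ((1004 - 1*191² + 69*191)/(3*(-70 + 191)))/((-81410*(-21))) - 530*(31 + 74)/2654477 = ((⅓)*(1004 - 1*36481 + 13179)/121)/1709610 - 530*105*(1/2654477) = ((⅓)*(1/121)*(1004 - 36481 + 13179))*(1/1709610) - 55650*1/2654477 = ((⅓)*(1/121)*(-22298))*(1/1709610) - 7950/379211 = -22298/363*1/1709610 - 7950/379211 = -11149/310294215 - 7950/379211 = -50429935361/2401366929885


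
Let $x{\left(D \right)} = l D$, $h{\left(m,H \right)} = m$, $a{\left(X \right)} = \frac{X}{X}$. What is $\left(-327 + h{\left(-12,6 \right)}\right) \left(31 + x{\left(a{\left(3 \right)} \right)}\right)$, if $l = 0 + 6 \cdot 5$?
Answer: $-20679$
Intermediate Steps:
$l = 30$ ($l = 0 + 30 = 30$)
$a{\left(X \right)} = 1$
$x{\left(D \right)} = 30 D$
$\left(-327 + h{\left(-12,6 \right)}\right) \left(31 + x{\left(a{\left(3 \right)} \right)}\right) = \left(-327 - 12\right) \left(31 + 30 \cdot 1\right) = - 339 \left(31 + 30\right) = \left(-339\right) 61 = -20679$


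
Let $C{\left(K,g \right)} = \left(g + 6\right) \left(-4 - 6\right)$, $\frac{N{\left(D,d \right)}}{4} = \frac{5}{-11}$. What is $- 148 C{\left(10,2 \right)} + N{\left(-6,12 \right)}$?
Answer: $\frac{130220}{11} \approx 11838.0$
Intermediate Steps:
$N{\left(D,d \right)} = - \frac{20}{11}$ ($N{\left(D,d \right)} = 4 \frac{5}{-11} = 4 \cdot 5 \left(- \frac{1}{11}\right) = 4 \left(- \frac{5}{11}\right) = - \frac{20}{11}$)
$C{\left(K,g \right)} = -60 - 10 g$ ($C{\left(K,g \right)} = \left(6 + g\right) \left(-10\right) = -60 - 10 g$)
$- 148 C{\left(10,2 \right)} + N{\left(-6,12 \right)} = - 148 \left(-60 - 20\right) - \frac{20}{11} = \left(-148\right) \left(-80\right) - \frac{20}{11} = 11840 - \frac{20}{11} = \frac{130220}{11}$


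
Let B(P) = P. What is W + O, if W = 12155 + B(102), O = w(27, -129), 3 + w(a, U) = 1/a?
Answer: 330859/27 ≈ 12254.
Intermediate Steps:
w(a, U) = -3 + 1/a
O = -80/27 (O = -3 + 1/27 = -80/27 ≈ -2.9630)
W = 12257 (W = 12155 + 102 = 12257)
W + O = 12257 - 80/27 = 330859/27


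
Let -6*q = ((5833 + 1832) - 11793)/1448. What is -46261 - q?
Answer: -8373327/181 ≈ -46262.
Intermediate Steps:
q = 86/181 (q = -((5833 + 1832) - 11793)/(6*1448) = -(7665 - 11793)/(6*1448) = -(-688)/1448 = -⅙*(-516/181) = 86/181 ≈ 0.47514)
-46261 - q = -46261 - 1*86/181 = -46261 - 86/181 = -8373327/181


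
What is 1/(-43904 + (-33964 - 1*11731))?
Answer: -1/89599 ≈ -1.1161e-5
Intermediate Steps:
1/(-43904 + (-33964 - 1*11731)) = 1/(-43904 + (-33964 - 11731)) = 1/(-43904 - 45695) = 1/(-89599) = -1/89599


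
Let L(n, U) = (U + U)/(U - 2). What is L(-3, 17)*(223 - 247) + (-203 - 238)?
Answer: -2477/5 ≈ -495.40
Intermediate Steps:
L(n, U) = 2*U/(-2 + U) (L(n, U) = (2*U)/(-2 + U) = 2*U/(-2 + U))
L(-3, 17)*(223 - 247) + (-203 - 238) = (2*17/(-2 + 17))*(223 - 247) + (-203 - 238) = (2*17/15)*(-24) - 441 = (2*17*(1/15))*(-24) - 441 = (34/15)*(-24) - 441 = -272/5 - 441 = -2477/5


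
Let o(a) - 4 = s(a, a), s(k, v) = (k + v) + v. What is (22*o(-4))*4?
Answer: -704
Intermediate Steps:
s(k, v) = k + 2*v
o(a) = 4 + 3*a (o(a) = 4 + (a + 2*a) = 4 + 3*a)
(22*o(-4))*4 = (22*(4 + 3*(-4)))*4 = (22*(4 - 12))*4 = (22*(-8))*4 = -176*4 = -704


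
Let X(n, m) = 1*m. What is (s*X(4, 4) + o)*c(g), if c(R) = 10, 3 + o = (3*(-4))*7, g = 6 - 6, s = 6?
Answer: -630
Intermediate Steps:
X(n, m) = m
g = 0
o = -87 (o = -3 + (3*(-4))*7 = -3 - 12*7 = -3 - 84 = -87)
(s*X(4, 4) + o)*c(g) = (6*4 - 87)*10 = (24 - 87)*10 = -63*10 = -630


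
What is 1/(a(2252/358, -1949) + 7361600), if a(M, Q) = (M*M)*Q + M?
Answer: 32041/233402136830 ≈ 1.3728e-7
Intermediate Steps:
a(M, Q) = M + Q*M² (a(M, Q) = M²*Q + M = Q*M² + M = M + Q*M²)
1/(a(2252/358, -1949) + 7361600) = 1/((2252/358)*(1 + (2252/358)*(-1949)) + 7361600) = 1/((2252*(1/358))*(1 + (2252*(1/358))*(-1949)) + 7361600) = 1/(1126*(1 + (1126/179)*(-1949))/179 + 7361600) = 1/(1126*(1 - 2194574/179)/179 + 7361600) = 1/((1126/179)*(-2194395/179) + 7361600) = 1/(-2470888770/32041 + 7361600) = 1/(233402136830/32041) = 32041/233402136830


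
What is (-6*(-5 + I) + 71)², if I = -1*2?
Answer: 12769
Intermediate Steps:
I = -2
(-6*(-5 + I) + 71)² = (-6*(-5 - 2) + 71)² = (-6*(-7) + 71)² = (42 + 71)² = 113² = 12769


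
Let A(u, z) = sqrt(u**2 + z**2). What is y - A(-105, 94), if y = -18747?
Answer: -18747 - sqrt(19861) ≈ -18888.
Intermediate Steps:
y - A(-105, 94) = -18747 - sqrt((-105)**2 + 94**2) = -18747 - sqrt(11025 + 8836) = -18747 - sqrt(19861)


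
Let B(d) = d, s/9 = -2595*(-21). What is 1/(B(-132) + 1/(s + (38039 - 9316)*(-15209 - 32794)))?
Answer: -1378299714/181935562249 ≈ -0.0075758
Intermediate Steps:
s = 490455 (s = 9*(-2595*(-21)) = 9*54495 = 490455)
1/(B(-132) + 1/(s + (38039 - 9316)*(-15209 - 32794))) = 1/(-132 + 1/(490455 + (38039 - 9316)*(-15209 - 32794))) = 1/(-132 + 1/(490455 + 28723*(-48003))) = 1/(-132 + 1/(490455 - 1378790169)) = 1/(-132 + 1/(-1378299714)) = 1/(-132 - 1/1378299714) = 1/(-181935562249/1378299714) = -1378299714/181935562249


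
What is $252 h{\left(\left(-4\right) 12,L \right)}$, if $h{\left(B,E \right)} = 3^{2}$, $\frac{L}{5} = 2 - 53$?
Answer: $2268$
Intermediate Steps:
$L = -255$ ($L = 5 \left(2 - 53\right) = 5 \left(-51\right) = -255$)
$h{\left(B,E \right)} = 9$
$252 h{\left(\left(-4\right) 12,L \right)} = 252 \cdot 9 = 2268$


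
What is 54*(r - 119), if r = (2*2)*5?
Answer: -5346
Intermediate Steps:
r = 20 (r = 4*5 = 20)
54*(r - 119) = 54*(20 - 119) = 54*(-99) = -5346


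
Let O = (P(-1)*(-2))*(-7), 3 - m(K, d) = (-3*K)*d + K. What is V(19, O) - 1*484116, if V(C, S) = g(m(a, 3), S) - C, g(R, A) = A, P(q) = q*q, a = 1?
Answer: -484121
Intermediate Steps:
P(q) = q²
m(K, d) = 3 - K + 3*K*d (m(K, d) = 3 - ((-3*K)*d + K) = 3 - (-3*K*d + K) = 3 - (K - 3*K*d) = 3 + (-K + 3*K*d) = 3 - K + 3*K*d)
O = 14 (O = ((-1)²*(-2))*(-7) = (1*(-2))*(-7) = -2*(-7) = 14)
V(C, S) = S - C
V(19, O) - 1*484116 = (14 - 1*19) - 1*484116 = (14 - 19) - 484116 = -5 - 484116 = -484121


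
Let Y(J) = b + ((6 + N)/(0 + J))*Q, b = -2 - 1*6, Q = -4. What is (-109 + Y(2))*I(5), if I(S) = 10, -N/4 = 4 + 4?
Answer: -650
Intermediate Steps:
N = -32 (N = -4*(4 + 4) = -4*8 = -32)
b = -8 (b = -2 - 6 = -8)
Y(J) = -8 + 104/J (Y(J) = -8 + ((6 - 32)/(0 + J))*(-4) = -8 - 26/J*(-4) = -8 + 104/J)
(-109 + Y(2))*I(5) = (-109 + (-8 + 104/2))*10 = (-109 + (-8 + 104*(½)))*10 = (-109 + (-8 + 52))*10 = (-109 + 44)*10 = -65*10 = -650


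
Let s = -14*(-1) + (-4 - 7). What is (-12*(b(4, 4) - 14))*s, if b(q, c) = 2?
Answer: 432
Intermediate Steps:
s = 3 (s = 14 - 11 = 3)
(-12*(b(4, 4) - 14))*s = -12*(2 - 14)*3 = -12*(-12)*3 = 144*3 = 432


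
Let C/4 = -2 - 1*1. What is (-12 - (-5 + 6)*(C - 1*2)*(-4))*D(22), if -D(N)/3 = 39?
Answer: 7956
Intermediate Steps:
D(N) = -117 (D(N) = -3*39 = -117)
C = -12 (C = 4*(-2 - 1*1) = 4*(-2 - 1) = 4*(-3) = -12)
(-12 - (-5 + 6)*(C - 1*2)*(-4))*D(22) = (-12 - (-5 + 6)*(-12 - 1*2)*(-4))*(-117) = (-12 - (-12 - 2)*(-4))*(-117) = (-12 - (-14*(-4)))*(-117) = (-12 - 56)*(-117) = -68*(-117) = 7956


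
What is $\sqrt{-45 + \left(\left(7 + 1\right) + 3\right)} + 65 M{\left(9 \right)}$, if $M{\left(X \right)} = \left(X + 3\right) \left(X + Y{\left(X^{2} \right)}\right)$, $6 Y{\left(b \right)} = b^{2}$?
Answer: $859950 + i \sqrt{34} \approx 8.5995 \cdot 10^{5} + 5.831 i$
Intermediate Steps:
$Y{\left(b \right)} = \frac{b^{2}}{6}$
$M{\left(X \right)} = \left(3 + X\right) \left(X + \frac{X^{4}}{6}\right)$ ($M{\left(X \right)} = \left(X + 3\right) \left(X + \frac{\left(X^{2}\right)^{2}}{6}\right) = \left(3 + X\right) \left(X + \frac{X^{4}}{6}\right)$)
$\sqrt{-45 + \left(\left(7 + 1\right) + 3\right)} + 65 M{\left(9 \right)} = \sqrt{-45 + \left(\left(7 + 1\right) + 3\right)} + 65 \cdot \frac{1}{6} \cdot 9 \left(18 + 9^{4} + 3 \cdot 9^{3} + 6 \cdot 9\right) = \sqrt{-45 + \left(8 + 3\right)} + 65 \cdot \frac{1}{6} \cdot 9 \left(18 + 6561 + 3 \cdot 729 + 54\right) = \sqrt{-45 + 11} + 65 \cdot \frac{1}{6} \cdot 9 \left(18 + 6561 + 2187 + 54\right) = \sqrt{-34} + 65 \cdot \frac{1}{6} \cdot 9 \cdot 8820 = i \sqrt{34} + 65 \cdot 13230 = i \sqrt{34} + 859950 = 859950 + i \sqrt{34}$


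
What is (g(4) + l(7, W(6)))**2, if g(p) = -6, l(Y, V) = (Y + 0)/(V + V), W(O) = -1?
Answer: 361/4 ≈ 90.250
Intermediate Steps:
l(Y, V) = Y/(2*V) (l(Y, V) = Y/((2*V)) = Y*(1/(2*V)) = Y/(2*V))
(g(4) + l(7, W(6)))**2 = (-6 + (1/2)*7/(-1))**2 = (-6 + (1/2)*7*(-1))**2 = (-6 - 7/2)**2 = (-19/2)**2 = 361/4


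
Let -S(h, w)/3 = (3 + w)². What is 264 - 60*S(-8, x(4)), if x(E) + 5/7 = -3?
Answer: 17436/49 ≈ 355.84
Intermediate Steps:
x(E) = -26/7 (x(E) = -5/7 - 3 = -26/7)
S(h, w) = -3*(3 + w)²
264 - 60*S(-8, x(4)) = 264 - (-180)*(3 - 26/7)² = 264 - (-180)*(-5/7)² = 264 - (-180)*25/49 = 264 - 60*(-75/49) = 264 + 4500/49 = 17436/49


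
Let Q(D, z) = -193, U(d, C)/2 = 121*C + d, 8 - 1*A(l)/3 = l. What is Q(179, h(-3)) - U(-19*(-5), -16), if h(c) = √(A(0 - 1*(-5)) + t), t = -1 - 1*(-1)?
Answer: 3489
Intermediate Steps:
A(l) = 24 - 3*l
U(d, C) = 2*d + 242*C (U(d, C) = 2*(121*C + d) = 2*(d + 121*C) = 2*d + 242*C)
t = 0 (t = -1 + 1 = 0)
h(c) = 3 (h(c) = √((24 - 3*(0 - 1*(-5))) + 0) = √((24 - 3*(0 + 5)) + 0) = √((24 - 3*5) + 0) = √((24 - 15) + 0) = √(9 + 0) = √9 = 3)
Q(179, h(-3)) - U(-19*(-5), -16) = -193 - (2*(-19*(-5)) + 242*(-16)) = -193 - (2*95 - 3872) = -193 - (190 - 3872) = -193 - 1*(-3682) = -193 + 3682 = 3489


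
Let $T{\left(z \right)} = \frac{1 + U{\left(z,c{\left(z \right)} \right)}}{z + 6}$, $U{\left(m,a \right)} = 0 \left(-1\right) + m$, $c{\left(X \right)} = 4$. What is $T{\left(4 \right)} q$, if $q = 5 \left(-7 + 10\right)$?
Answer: $\frac{15}{2} \approx 7.5$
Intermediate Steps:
$U{\left(m,a \right)} = m$ ($U{\left(m,a \right)} = 0 + m = m$)
$q = 15$ ($q = 5 \cdot 3 = 15$)
$T{\left(z \right)} = \frac{1 + z}{6 + z}$ ($T{\left(z \right)} = \frac{1 + z}{z + 6} = \frac{1 + z}{6 + z}$)
$T{\left(4 \right)} q = \frac{1 + 4}{6 + 4} \cdot 15 = \frac{1}{10} \cdot 5 \cdot 15 = \frac{1}{2} \cdot 15 = \frac{15}{2}$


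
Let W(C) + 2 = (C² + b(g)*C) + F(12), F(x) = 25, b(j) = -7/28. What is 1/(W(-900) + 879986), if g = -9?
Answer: 1/1690234 ≈ 5.9163e-7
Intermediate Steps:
b(j) = -¼ (b(j) = -7*1/28 = -¼)
W(C) = 23 + C² - C/4 (W(C) = -2 + ((C² - C/4) + 25) = -2 + (25 + C² - C/4) = 23 + C² - C/4)
1/(W(-900) + 879986) = 1/((23 + (-900)² - ¼*(-900)) + 879986) = 1/((23 + 810000 + 225) + 879986) = 1/(810248 + 879986) = 1/1690234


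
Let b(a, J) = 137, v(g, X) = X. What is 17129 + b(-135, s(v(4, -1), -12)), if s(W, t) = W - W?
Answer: 17266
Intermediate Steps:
s(W, t) = 0
17129 + b(-135, s(v(4, -1), -12)) = 17129 + 137 = 17266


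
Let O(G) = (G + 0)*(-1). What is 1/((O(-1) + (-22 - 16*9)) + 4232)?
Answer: 1/4067 ≈ 0.00024588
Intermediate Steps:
O(G) = -G (O(G) = G*(-1) = -G)
1/((O(-1) + (-22 - 16*9)) + 4232) = 1/((-1*(-1) + (-22 - 16*9)) + 4232) = 1/((1 + (-22 - 144)) + 4232) = 1/((1 - 166) + 4232) = 1/(-165 + 4232) = 1/4067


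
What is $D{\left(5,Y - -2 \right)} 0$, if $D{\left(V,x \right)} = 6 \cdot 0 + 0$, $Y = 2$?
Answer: $0$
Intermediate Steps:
$D{\left(V,x \right)} = 0$ ($D{\left(V,x \right)} = 0 + 0 = 0$)
$D{\left(5,Y - -2 \right)} 0 = 0 \cdot 0 = 0$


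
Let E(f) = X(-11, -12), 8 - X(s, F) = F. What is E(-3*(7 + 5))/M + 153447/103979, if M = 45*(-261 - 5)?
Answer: 183468101/124462863 ≈ 1.4741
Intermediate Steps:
X(s, F) = 8 - F
E(f) = 20 (E(f) = 8 - 1*(-12) = 8 + 12 = 20)
M = -11970 (M = 45*(-266) = -11970)
E(-3*(7 + 5))/M + 153447/103979 = 20/(-11970) + 153447/103979 = 20*(-1/11970) + 153447*(1/103979) = -2/1197 + 153447/103979 = 183468101/124462863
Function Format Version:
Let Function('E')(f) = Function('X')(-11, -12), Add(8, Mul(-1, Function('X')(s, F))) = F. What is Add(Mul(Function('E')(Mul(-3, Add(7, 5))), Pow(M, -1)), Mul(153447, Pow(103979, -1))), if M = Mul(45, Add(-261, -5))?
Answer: Rational(183468101, 124462863) ≈ 1.4741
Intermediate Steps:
Function('X')(s, F) = Add(8, Mul(-1, F))
Function('E')(f) = 20 (Function('E')(f) = Add(8, Mul(-1, -12)) = Add(8, 12) = 20)
M = -11970 (M = Mul(45, -266) = -11970)
Add(Mul(Function('E')(Mul(-3, Add(7, 5))), Pow(M, -1)), Mul(153447, Pow(103979, -1))) = Add(Mul(20, Pow(-11970, -1)), Mul(153447, Pow(103979, -1))) = Add(Mul(20, Rational(-1, 11970)), Mul(153447, Rational(1, 103979))) = Add(Rational(-2, 1197), Rational(153447, 103979)) = Rational(183468101, 124462863)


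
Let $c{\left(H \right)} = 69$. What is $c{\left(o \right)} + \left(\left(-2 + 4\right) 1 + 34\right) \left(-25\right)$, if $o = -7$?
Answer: $-831$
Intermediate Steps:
$c{\left(o \right)} + \left(\left(-2 + 4\right) 1 + 34\right) \left(-25\right) = 69 + \left(\left(-2 + 4\right) 1 + 34\right) \left(-25\right) = 69 + \left(2 \cdot 1 + 34\right) \left(-25\right) = 69 + \left(2 + 34\right) \left(-25\right) = 69 + 36 \left(-25\right) = 69 - 900 = -831$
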